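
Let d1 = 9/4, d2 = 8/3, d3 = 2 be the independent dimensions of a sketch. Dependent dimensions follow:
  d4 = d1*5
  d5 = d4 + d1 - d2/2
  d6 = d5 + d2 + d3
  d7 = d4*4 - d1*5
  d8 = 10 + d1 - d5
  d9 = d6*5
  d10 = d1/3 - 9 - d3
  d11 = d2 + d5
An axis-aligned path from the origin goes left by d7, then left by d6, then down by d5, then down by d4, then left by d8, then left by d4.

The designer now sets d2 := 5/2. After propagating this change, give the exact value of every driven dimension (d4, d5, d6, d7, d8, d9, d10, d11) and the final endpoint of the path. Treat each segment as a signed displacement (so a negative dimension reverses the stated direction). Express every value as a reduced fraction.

Apply edit: d2 := 5/2
  d4 = d1*5 = 45/4
  d5 = d4 + d1 - d2/2 = 49/4
  d6 = d5 + d2 + d3 = 67/4
  d7 = d4*4 - d1*5 = 135/4
  d8 = 10 + d1 - d5 = 0
  d9 = d6*5 = 335/4
  d10 = d1/3 - 9 - d3 = -41/4
  d11 = d2 + d5 = 59/4
Walk from origin (0, 0):
  seg 1: left by d7 = 135/4 → (-135/4, 0)
  seg 2: left by d6 = 67/4 → (-101/2, 0)
  seg 3: down by d5 = 49/4 → (-101/2, -49/4)
  seg 4: down by d4 = 45/4 → (-101/2, -47/2)
  seg 5: left by d8 = 0 → (-101/2, -47/2)
  seg 6: left by d4 = 45/4 → (-247/4, -47/2)

d4 = 45/4
d5 = 49/4
d6 = 67/4
d7 = 135/4
d8 = 0
d9 = 335/4
d10 = -41/4
d11 = 59/4
endpoint = (-247/4, -47/2)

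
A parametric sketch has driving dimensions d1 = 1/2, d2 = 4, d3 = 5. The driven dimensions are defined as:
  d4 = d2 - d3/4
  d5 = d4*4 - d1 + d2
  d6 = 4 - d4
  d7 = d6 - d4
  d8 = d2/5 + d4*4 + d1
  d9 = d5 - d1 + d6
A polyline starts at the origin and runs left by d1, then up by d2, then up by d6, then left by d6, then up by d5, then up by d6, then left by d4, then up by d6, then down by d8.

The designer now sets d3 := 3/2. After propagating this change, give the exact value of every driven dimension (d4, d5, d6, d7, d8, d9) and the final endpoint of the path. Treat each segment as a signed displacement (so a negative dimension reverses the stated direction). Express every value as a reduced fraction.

Apply edit: d3 := 3/2
  d4 = d2 - d3/4 = 29/8
  d5 = d4*4 - d1 + d2 = 18
  d6 = 4 - d4 = 3/8
  d7 = d6 - d4 = -13/4
  d8 = d2/5 + d4*4 + d1 = 79/5
  d9 = d5 - d1 + d6 = 143/8
Walk from origin (0, 0):
  seg 1: left by d1 = 1/2 → (-1/2, 0)
  seg 2: up by d2 = 4 → (-1/2, 4)
  seg 3: up by d6 = 3/8 → (-1/2, 35/8)
  seg 4: left by d6 = 3/8 → (-7/8, 35/8)
  seg 5: up by d5 = 18 → (-7/8, 179/8)
  seg 6: up by d6 = 3/8 → (-7/8, 91/4)
  seg 7: left by d4 = 29/8 → (-9/2, 91/4)
  seg 8: up by d6 = 3/8 → (-9/2, 185/8)
  seg 9: down by d8 = 79/5 → (-9/2, 293/40)

d4 = 29/8
d5 = 18
d6 = 3/8
d7 = -13/4
d8 = 79/5
d9 = 143/8
endpoint = (-9/2, 293/40)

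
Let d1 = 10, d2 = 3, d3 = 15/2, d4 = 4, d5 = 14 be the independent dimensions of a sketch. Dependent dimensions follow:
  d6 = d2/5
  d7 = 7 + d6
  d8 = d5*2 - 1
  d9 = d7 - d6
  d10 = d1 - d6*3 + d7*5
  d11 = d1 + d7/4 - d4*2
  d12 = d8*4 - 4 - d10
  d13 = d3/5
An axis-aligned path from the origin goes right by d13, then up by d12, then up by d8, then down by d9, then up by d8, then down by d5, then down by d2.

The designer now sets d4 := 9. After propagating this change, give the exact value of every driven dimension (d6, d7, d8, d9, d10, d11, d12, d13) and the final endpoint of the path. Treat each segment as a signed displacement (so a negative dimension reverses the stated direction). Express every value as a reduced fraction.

Apply edit: d4 := 9
  d6 = d2/5 = 3/5
  d7 = 7 + d6 = 38/5
  d8 = d5*2 - 1 = 27
  d9 = d7 - d6 = 7
  d10 = d1 - d6*3 + d7*5 = 231/5
  d11 = d1 + d7/4 - d4*2 = -61/10
  d12 = d8*4 - 4 - d10 = 289/5
  d13 = d3/5 = 3/2
Walk from origin (0, 0):
  seg 1: right by d13 = 3/2 → (3/2, 0)
  seg 2: up by d12 = 289/5 → (3/2, 289/5)
  seg 3: up by d8 = 27 → (3/2, 424/5)
  seg 4: down by d9 = 7 → (3/2, 389/5)
  seg 5: up by d8 = 27 → (3/2, 524/5)
  seg 6: down by d5 = 14 → (3/2, 454/5)
  seg 7: down by d2 = 3 → (3/2, 439/5)

d6 = 3/5
d7 = 38/5
d8 = 27
d9 = 7
d10 = 231/5
d11 = -61/10
d12 = 289/5
d13 = 3/2
endpoint = (3/2, 439/5)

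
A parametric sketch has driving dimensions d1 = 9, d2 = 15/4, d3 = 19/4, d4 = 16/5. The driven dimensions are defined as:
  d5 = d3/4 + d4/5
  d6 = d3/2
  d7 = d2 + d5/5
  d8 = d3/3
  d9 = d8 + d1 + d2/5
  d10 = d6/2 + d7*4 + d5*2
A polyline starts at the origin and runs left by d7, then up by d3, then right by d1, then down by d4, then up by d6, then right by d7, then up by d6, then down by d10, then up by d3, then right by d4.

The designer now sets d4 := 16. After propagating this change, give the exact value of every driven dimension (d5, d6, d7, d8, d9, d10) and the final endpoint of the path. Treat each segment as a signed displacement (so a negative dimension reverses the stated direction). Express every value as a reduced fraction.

Apply edit: d4 := 16
  d5 = d3/4 + d4/5 = 351/80
  d6 = d3/2 = 19/8
  d7 = d2 + d5/5 = 1851/400
  d8 = d3/3 = 19/12
  d9 = d8 + d1 + d2/5 = 34/3
  d10 = d6/2 + d7*4 + d5*2 = 11389/400
Walk from origin (0, 0):
  seg 1: left by d7 = 1851/400 → (-1851/400, 0)
  seg 2: up by d3 = 19/4 → (-1851/400, 19/4)
  seg 3: right by d1 = 9 → (1749/400, 19/4)
  seg 4: down by d4 = 16 → (1749/400, -45/4)
  seg 5: up by d6 = 19/8 → (1749/400, -71/8)
  seg 6: right by d7 = 1851/400 → (9, -71/8)
  seg 7: up by d6 = 19/8 → (9, -13/2)
  seg 8: down by d10 = 11389/400 → (9, -13989/400)
  seg 9: up by d3 = 19/4 → (9, -12089/400)
  seg 10: right by d4 = 16 → (25, -12089/400)

d5 = 351/80
d6 = 19/8
d7 = 1851/400
d8 = 19/12
d9 = 34/3
d10 = 11389/400
endpoint = (25, -12089/400)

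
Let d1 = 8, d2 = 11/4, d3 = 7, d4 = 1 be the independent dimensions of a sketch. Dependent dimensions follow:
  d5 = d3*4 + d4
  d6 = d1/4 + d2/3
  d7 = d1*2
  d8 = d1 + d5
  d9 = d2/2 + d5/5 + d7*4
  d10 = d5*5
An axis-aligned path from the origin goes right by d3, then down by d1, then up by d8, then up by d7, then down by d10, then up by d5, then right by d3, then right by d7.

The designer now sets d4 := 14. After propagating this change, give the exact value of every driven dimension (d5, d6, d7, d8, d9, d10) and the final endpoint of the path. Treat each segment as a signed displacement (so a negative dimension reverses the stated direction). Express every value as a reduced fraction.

Apply edit: d4 := 14
  d5 = d3*4 + d4 = 42
  d6 = d1/4 + d2/3 = 35/12
  d7 = d1*2 = 16
  d8 = d1 + d5 = 50
  d9 = d2/2 + d5/5 + d7*4 = 2951/40
  d10 = d5*5 = 210
Walk from origin (0, 0):
  seg 1: right by d3 = 7 → (7, 0)
  seg 2: down by d1 = 8 → (7, -8)
  seg 3: up by d8 = 50 → (7, 42)
  seg 4: up by d7 = 16 → (7, 58)
  seg 5: down by d10 = 210 → (7, -152)
  seg 6: up by d5 = 42 → (7, -110)
  seg 7: right by d3 = 7 → (14, -110)
  seg 8: right by d7 = 16 → (30, -110)

d5 = 42
d6 = 35/12
d7 = 16
d8 = 50
d9 = 2951/40
d10 = 210
endpoint = (30, -110)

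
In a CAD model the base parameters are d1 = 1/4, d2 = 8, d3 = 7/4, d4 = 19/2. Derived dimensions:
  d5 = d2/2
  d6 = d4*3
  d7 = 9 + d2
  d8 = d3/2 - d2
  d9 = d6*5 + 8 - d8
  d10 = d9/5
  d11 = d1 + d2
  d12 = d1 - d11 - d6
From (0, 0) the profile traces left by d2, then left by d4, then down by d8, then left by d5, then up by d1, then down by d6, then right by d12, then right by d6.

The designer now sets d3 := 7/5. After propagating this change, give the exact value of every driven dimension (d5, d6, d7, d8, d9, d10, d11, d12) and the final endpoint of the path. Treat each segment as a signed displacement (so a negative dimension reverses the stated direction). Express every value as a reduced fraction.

Apply edit: d3 := 7/5
  d5 = d2/2 = 4
  d6 = d4*3 = 57/2
  d7 = 9 + d2 = 17
  d8 = d3/2 - d2 = -73/10
  d9 = d6*5 + 8 - d8 = 789/5
  d10 = d9/5 = 789/25
  d11 = d1 + d2 = 33/4
  d12 = d1 - d11 - d6 = -73/2
Walk from origin (0, 0):
  seg 1: left by d2 = 8 → (-8, 0)
  seg 2: left by d4 = 19/2 → (-35/2, 0)
  seg 3: down by d8 = -73/10 → (-35/2, 73/10)
  seg 4: left by d5 = 4 → (-43/2, 73/10)
  seg 5: up by d1 = 1/4 → (-43/2, 151/20)
  seg 6: down by d6 = 57/2 → (-43/2, -419/20)
  seg 7: right by d12 = -73/2 → (-58, -419/20)
  seg 8: right by d6 = 57/2 → (-59/2, -419/20)

d5 = 4
d6 = 57/2
d7 = 17
d8 = -73/10
d9 = 789/5
d10 = 789/25
d11 = 33/4
d12 = -73/2
endpoint = (-59/2, -419/20)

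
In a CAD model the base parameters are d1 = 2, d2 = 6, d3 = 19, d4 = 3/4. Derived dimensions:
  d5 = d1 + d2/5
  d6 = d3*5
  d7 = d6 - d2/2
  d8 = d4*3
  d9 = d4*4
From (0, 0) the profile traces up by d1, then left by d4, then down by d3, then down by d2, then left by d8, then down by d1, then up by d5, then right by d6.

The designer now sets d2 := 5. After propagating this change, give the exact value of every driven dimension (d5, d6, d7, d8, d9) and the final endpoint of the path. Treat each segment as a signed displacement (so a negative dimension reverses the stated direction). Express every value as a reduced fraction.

d5 = 3
d6 = 95
d7 = 185/2
d8 = 9/4
d9 = 3
endpoint = (92, -21)

Apply edit: d2 := 5
  d5 = d1 + d2/5 = 3
  d6 = d3*5 = 95
  d7 = d6 - d2/2 = 185/2
  d8 = d4*3 = 9/4
  d9 = d4*4 = 3
Walk from origin (0, 0):
  seg 1: up by d1 = 2 → (0, 2)
  seg 2: left by d4 = 3/4 → (-3/4, 2)
  seg 3: down by d3 = 19 → (-3/4, -17)
  seg 4: down by d2 = 5 → (-3/4, -22)
  seg 5: left by d8 = 9/4 → (-3, -22)
  seg 6: down by d1 = 2 → (-3, -24)
  seg 7: up by d5 = 3 → (-3, -21)
  seg 8: right by d6 = 95 → (92, -21)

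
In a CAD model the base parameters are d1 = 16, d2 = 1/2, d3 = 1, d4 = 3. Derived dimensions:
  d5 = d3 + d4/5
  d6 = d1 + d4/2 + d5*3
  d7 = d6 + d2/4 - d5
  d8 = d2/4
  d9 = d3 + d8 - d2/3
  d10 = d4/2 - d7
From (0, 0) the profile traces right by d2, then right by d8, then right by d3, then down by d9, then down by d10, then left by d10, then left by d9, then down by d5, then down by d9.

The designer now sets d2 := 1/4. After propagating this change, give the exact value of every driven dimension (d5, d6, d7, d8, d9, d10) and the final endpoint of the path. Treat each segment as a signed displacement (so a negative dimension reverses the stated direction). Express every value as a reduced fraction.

Apply edit: d2 := 1/4
  d5 = d3 + d4/5 = 8/5
  d6 = d1 + d4/2 + d5*3 = 223/10
  d7 = d6 + d2/4 - d5 = 1661/80
  d8 = d2/4 = 1/16
  d9 = d3 + d8 - d2/3 = 47/48
  d10 = d4/2 - d7 = -1541/80
Walk from origin (0, 0):
  seg 1: right by d2 = 1/4 → (1/4, 0)
  seg 2: right by d8 = 1/16 → (5/16, 0)
  seg 3: right by d3 = 1 → (21/16, 0)
  seg 4: down by d9 = 47/48 → (21/16, -47/48)
  seg 5: down by d10 = -1541/80 → (21/16, 1097/60)
  seg 6: left by d10 = -1541/80 → (823/40, 1097/60)
  seg 7: left by d9 = 47/48 → (4703/240, 1097/60)
  seg 8: down by d5 = 8/5 → (4703/240, 1001/60)
  seg 9: down by d9 = 47/48 → (4703/240, 3769/240)

d5 = 8/5
d6 = 223/10
d7 = 1661/80
d8 = 1/16
d9 = 47/48
d10 = -1541/80
endpoint = (4703/240, 3769/240)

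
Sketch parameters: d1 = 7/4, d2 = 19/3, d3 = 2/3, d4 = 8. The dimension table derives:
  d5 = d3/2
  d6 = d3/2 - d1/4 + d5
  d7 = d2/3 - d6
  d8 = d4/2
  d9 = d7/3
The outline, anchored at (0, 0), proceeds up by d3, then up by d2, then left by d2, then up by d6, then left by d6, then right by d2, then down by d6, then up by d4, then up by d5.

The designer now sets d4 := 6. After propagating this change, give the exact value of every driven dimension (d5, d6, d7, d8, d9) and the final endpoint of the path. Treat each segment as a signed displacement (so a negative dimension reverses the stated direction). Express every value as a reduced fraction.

Apply edit: d4 := 6
  d5 = d3/2 = 1/3
  d6 = d3/2 - d1/4 + d5 = 11/48
  d7 = d2/3 - d6 = 271/144
  d8 = d4/2 = 3
  d9 = d7/3 = 271/432
Walk from origin (0, 0):
  seg 1: up by d3 = 2/3 → (0, 2/3)
  seg 2: up by d2 = 19/3 → (0, 7)
  seg 3: left by d2 = 19/3 → (-19/3, 7)
  seg 4: up by d6 = 11/48 → (-19/3, 347/48)
  seg 5: left by d6 = 11/48 → (-105/16, 347/48)
  seg 6: right by d2 = 19/3 → (-11/48, 347/48)
  seg 7: down by d6 = 11/48 → (-11/48, 7)
  seg 8: up by d4 = 6 → (-11/48, 13)
  seg 9: up by d5 = 1/3 → (-11/48, 40/3)

d5 = 1/3
d6 = 11/48
d7 = 271/144
d8 = 3
d9 = 271/432
endpoint = (-11/48, 40/3)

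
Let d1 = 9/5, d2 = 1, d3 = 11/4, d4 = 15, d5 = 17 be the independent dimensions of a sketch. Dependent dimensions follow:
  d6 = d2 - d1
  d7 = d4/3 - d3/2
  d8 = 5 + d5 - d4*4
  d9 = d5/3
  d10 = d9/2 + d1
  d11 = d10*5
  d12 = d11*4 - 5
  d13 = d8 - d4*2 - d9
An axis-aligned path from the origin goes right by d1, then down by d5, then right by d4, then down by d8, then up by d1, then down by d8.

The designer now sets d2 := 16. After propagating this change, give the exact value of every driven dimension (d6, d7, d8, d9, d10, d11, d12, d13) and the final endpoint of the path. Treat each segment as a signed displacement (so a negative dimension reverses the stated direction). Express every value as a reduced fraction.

Apply edit: d2 := 16
  d6 = d2 - d1 = 71/5
  d7 = d4/3 - d3/2 = 29/8
  d8 = 5 + d5 - d4*4 = -38
  d9 = d5/3 = 17/3
  d10 = d9/2 + d1 = 139/30
  d11 = d10*5 = 139/6
  d12 = d11*4 - 5 = 263/3
  d13 = d8 - d4*2 - d9 = -221/3
Walk from origin (0, 0):
  seg 1: right by d1 = 9/5 → (9/5, 0)
  seg 2: down by d5 = 17 → (9/5, -17)
  seg 3: right by d4 = 15 → (84/5, -17)
  seg 4: down by d8 = -38 → (84/5, 21)
  seg 5: up by d1 = 9/5 → (84/5, 114/5)
  seg 6: down by d8 = -38 → (84/5, 304/5)

d6 = 71/5
d7 = 29/8
d8 = -38
d9 = 17/3
d10 = 139/30
d11 = 139/6
d12 = 263/3
d13 = -221/3
endpoint = (84/5, 304/5)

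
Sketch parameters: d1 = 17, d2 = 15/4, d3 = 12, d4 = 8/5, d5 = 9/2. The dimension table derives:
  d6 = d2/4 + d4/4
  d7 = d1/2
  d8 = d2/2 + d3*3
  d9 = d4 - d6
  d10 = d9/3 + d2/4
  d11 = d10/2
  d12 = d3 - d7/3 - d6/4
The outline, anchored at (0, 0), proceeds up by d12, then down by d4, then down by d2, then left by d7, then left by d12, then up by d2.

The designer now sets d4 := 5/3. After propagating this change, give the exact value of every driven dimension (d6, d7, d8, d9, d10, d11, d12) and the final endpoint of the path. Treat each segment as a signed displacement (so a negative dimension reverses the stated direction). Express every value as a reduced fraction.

Apply edit: d4 := 5/3
  d6 = d2/4 + d4/4 = 65/48
  d7 = d1/2 = 17/2
  d8 = d2/2 + d3*3 = 303/8
  d9 = d4 - d6 = 5/16
  d10 = d9/3 + d2/4 = 25/24
  d11 = d10/2 = 25/48
  d12 = d3 - d7/3 - d6/4 = 565/64
Walk from origin (0, 0):
  seg 1: up by d12 = 565/64 → (0, 565/64)
  seg 2: down by d4 = 5/3 → (0, 1375/192)
  seg 3: down by d2 = 15/4 → (0, 655/192)
  seg 4: left by d7 = 17/2 → (-17/2, 655/192)
  seg 5: left by d12 = 565/64 → (-1109/64, 655/192)
  seg 6: up by d2 = 15/4 → (-1109/64, 1375/192)

d6 = 65/48
d7 = 17/2
d8 = 303/8
d9 = 5/16
d10 = 25/24
d11 = 25/48
d12 = 565/64
endpoint = (-1109/64, 1375/192)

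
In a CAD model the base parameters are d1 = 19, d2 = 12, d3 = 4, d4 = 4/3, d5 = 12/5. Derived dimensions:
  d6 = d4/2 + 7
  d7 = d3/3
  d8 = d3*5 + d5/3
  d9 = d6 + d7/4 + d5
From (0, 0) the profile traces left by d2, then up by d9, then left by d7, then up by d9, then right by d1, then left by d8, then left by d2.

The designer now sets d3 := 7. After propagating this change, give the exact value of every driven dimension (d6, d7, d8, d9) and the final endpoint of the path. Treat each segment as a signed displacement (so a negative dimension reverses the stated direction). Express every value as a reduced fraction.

Apply edit: d3 := 7
  d6 = d4/2 + 7 = 23/3
  d7 = d3/3 = 7/3
  d8 = d3*5 + d5/3 = 179/5
  d9 = d6 + d7/4 + d5 = 213/20
Walk from origin (0, 0):
  seg 1: left by d2 = 12 → (-12, 0)
  seg 2: up by d9 = 213/20 → (-12, 213/20)
  seg 3: left by d7 = 7/3 → (-43/3, 213/20)
  seg 4: up by d9 = 213/20 → (-43/3, 213/10)
  seg 5: right by d1 = 19 → (14/3, 213/10)
  seg 6: left by d8 = 179/5 → (-467/15, 213/10)
  seg 7: left by d2 = 12 → (-647/15, 213/10)

d6 = 23/3
d7 = 7/3
d8 = 179/5
d9 = 213/20
endpoint = (-647/15, 213/10)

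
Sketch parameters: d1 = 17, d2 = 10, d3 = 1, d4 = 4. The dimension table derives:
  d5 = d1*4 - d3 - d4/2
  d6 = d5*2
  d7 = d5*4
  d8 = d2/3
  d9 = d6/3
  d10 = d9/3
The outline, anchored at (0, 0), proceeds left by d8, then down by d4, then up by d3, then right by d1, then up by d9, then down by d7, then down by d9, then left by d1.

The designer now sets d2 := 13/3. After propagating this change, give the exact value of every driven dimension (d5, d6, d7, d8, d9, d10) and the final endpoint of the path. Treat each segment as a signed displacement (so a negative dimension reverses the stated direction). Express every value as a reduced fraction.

d5 = 65
d6 = 130
d7 = 260
d8 = 13/9
d9 = 130/3
d10 = 130/9
endpoint = (-13/9, -263)

Apply edit: d2 := 13/3
  d5 = d1*4 - d3 - d4/2 = 65
  d6 = d5*2 = 130
  d7 = d5*4 = 260
  d8 = d2/3 = 13/9
  d9 = d6/3 = 130/3
  d10 = d9/3 = 130/9
Walk from origin (0, 0):
  seg 1: left by d8 = 13/9 → (-13/9, 0)
  seg 2: down by d4 = 4 → (-13/9, -4)
  seg 3: up by d3 = 1 → (-13/9, -3)
  seg 4: right by d1 = 17 → (140/9, -3)
  seg 5: up by d9 = 130/3 → (140/9, 121/3)
  seg 6: down by d7 = 260 → (140/9, -659/3)
  seg 7: down by d9 = 130/3 → (140/9, -263)
  seg 8: left by d1 = 17 → (-13/9, -263)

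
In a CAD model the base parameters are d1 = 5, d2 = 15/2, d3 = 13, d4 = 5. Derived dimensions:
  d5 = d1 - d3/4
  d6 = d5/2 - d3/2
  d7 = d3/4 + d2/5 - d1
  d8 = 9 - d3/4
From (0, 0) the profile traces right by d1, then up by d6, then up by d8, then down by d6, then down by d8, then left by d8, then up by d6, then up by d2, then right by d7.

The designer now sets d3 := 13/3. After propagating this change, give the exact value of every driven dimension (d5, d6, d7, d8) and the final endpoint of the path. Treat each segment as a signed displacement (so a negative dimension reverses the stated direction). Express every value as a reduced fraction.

d5 = 47/12
d6 = -5/24
d7 = -29/12
d8 = 95/12
endpoint = (-16/3, 175/24)

Apply edit: d3 := 13/3
  d5 = d1 - d3/4 = 47/12
  d6 = d5/2 - d3/2 = -5/24
  d7 = d3/4 + d2/5 - d1 = -29/12
  d8 = 9 - d3/4 = 95/12
Walk from origin (0, 0):
  seg 1: right by d1 = 5 → (5, 0)
  seg 2: up by d6 = -5/24 → (5, -5/24)
  seg 3: up by d8 = 95/12 → (5, 185/24)
  seg 4: down by d6 = -5/24 → (5, 95/12)
  seg 5: down by d8 = 95/12 → (5, 0)
  seg 6: left by d8 = 95/12 → (-35/12, 0)
  seg 7: up by d6 = -5/24 → (-35/12, -5/24)
  seg 8: up by d2 = 15/2 → (-35/12, 175/24)
  seg 9: right by d7 = -29/12 → (-16/3, 175/24)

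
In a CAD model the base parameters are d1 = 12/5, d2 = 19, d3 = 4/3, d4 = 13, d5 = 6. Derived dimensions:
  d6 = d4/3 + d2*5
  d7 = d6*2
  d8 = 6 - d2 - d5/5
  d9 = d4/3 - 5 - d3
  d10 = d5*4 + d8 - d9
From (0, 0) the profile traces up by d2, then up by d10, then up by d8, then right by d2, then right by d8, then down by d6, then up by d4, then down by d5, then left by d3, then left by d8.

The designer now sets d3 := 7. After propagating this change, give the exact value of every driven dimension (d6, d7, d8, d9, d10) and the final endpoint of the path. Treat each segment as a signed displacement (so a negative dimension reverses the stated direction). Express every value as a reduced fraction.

Apply edit: d3 := 7
  d6 = d4/3 + d2*5 = 298/3
  d7 = d6*2 = 596/3
  d8 = 6 - d2 - d5/5 = -71/5
  d9 = d4/3 - 5 - d3 = -23/3
  d10 = d5*4 + d8 - d9 = 262/15
Walk from origin (0, 0):
  seg 1: up by d2 = 19 → (0, 19)
  seg 2: up by d10 = 262/15 → (0, 547/15)
  seg 3: up by d8 = -71/5 → (0, 334/15)
  seg 4: right by d2 = 19 → (19, 334/15)
  seg 5: right by d8 = -71/5 → (24/5, 334/15)
  seg 6: down by d6 = 298/3 → (24/5, -1156/15)
  seg 7: up by d4 = 13 → (24/5, -961/15)
  seg 8: down by d5 = 6 → (24/5, -1051/15)
  seg 9: left by d3 = 7 → (-11/5, -1051/15)
  seg 10: left by d8 = -71/5 → (12, -1051/15)

d6 = 298/3
d7 = 596/3
d8 = -71/5
d9 = -23/3
d10 = 262/15
endpoint = (12, -1051/15)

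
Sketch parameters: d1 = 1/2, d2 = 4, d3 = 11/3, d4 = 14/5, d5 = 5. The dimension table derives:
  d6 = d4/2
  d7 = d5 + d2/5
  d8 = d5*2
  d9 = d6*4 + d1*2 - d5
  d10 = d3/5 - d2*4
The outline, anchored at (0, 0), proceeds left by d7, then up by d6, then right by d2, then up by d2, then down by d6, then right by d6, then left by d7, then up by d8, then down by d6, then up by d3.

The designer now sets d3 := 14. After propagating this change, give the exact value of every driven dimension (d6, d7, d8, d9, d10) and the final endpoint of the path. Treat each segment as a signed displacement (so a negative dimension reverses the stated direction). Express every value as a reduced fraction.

Apply edit: d3 := 14
  d6 = d4/2 = 7/5
  d7 = d5 + d2/5 = 29/5
  d8 = d5*2 = 10
  d9 = d6*4 + d1*2 - d5 = 8/5
  d10 = d3/5 - d2*4 = -66/5
Walk from origin (0, 0):
  seg 1: left by d7 = 29/5 → (-29/5, 0)
  seg 2: up by d6 = 7/5 → (-29/5, 7/5)
  seg 3: right by d2 = 4 → (-9/5, 7/5)
  seg 4: up by d2 = 4 → (-9/5, 27/5)
  seg 5: down by d6 = 7/5 → (-9/5, 4)
  seg 6: right by d6 = 7/5 → (-2/5, 4)
  seg 7: left by d7 = 29/5 → (-31/5, 4)
  seg 8: up by d8 = 10 → (-31/5, 14)
  seg 9: down by d6 = 7/5 → (-31/5, 63/5)
  seg 10: up by d3 = 14 → (-31/5, 133/5)

d6 = 7/5
d7 = 29/5
d8 = 10
d9 = 8/5
d10 = -66/5
endpoint = (-31/5, 133/5)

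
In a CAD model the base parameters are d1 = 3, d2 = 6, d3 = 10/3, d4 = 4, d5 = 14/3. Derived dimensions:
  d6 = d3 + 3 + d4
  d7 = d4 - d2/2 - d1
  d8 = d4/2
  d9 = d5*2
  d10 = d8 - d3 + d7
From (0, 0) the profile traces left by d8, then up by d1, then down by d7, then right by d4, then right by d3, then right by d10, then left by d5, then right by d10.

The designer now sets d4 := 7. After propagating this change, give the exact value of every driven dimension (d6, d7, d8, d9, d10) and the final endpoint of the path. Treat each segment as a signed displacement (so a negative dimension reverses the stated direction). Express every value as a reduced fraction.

Apply edit: d4 := 7
  d6 = d3 + 3 + d4 = 40/3
  d7 = d4 - d2/2 - d1 = 1
  d8 = d4/2 = 7/2
  d9 = d5*2 = 28/3
  d10 = d8 - d3 + d7 = 7/6
Walk from origin (0, 0):
  seg 1: left by d8 = 7/2 → (-7/2, 0)
  seg 2: up by d1 = 3 → (-7/2, 3)
  seg 3: down by d7 = 1 → (-7/2, 2)
  seg 4: right by d4 = 7 → (7/2, 2)
  seg 5: right by d3 = 10/3 → (41/6, 2)
  seg 6: right by d10 = 7/6 → (8, 2)
  seg 7: left by d5 = 14/3 → (10/3, 2)
  seg 8: right by d10 = 7/6 → (9/2, 2)

d6 = 40/3
d7 = 1
d8 = 7/2
d9 = 28/3
d10 = 7/6
endpoint = (9/2, 2)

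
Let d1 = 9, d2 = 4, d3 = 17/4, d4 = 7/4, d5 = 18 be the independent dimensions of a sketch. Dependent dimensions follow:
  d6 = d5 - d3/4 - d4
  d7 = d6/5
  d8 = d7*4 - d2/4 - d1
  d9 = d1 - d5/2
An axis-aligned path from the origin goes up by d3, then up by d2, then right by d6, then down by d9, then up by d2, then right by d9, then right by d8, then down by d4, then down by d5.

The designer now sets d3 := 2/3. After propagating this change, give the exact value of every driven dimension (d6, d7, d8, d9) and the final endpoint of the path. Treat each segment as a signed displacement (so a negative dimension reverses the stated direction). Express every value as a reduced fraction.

d6 = 193/12
d7 = 193/60
d8 = 43/15
d9 = 0
endpoint = (379/20, -133/12)

Apply edit: d3 := 2/3
  d6 = d5 - d3/4 - d4 = 193/12
  d7 = d6/5 = 193/60
  d8 = d7*4 - d2/4 - d1 = 43/15
  d9 = d1 - d5/2 = 0
Walk from origin (0, 0):
  seg 1: up by d3 = 2/3 → (0, 2/3)
  seg 2: up by d2 = 4 → (0, 14/3)
  seg 3: right by d6 = 193/12 → (193/12, 14/3)
  seg 4: down by d9 = 0 → (193/12, 14/3)
  seg 5: up by d2 = 4 → (193/12, 26/3)
  seg 6: right by d9 = 0 → (193/12, 26/3)
  seg 7: right by d8 = 43/15 → (379/20, 26/3)
  seg 8: down by d4 = 7/4 → (379/20, 83/12)
  seg 9: down by d5 = 18 → (379/20, -133/12)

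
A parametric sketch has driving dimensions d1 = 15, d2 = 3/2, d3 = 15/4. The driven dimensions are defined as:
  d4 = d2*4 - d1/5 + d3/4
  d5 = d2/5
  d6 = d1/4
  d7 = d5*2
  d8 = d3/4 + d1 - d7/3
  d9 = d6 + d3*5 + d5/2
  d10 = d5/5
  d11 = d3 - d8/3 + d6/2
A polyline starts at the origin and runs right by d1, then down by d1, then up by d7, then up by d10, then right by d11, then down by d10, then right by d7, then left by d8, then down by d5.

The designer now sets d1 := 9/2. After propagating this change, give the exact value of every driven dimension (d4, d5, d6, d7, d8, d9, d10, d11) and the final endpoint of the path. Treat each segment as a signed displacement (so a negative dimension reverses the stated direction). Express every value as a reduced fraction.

Apply edit: d1 := 9/2
  d4 = d2*4 - d1/5 + d3/4 = 483/80
  d5 = d2/5 = 3/10
  d6 = d1/4 = 9/8
  d7 = d5*2 = 3/5
  d8 = d3/4 + d1 - d7/3 = 419/80
  d9 = d6 + d3*5 + d5/2 = 801/40
  d10 = d5/5 = 3/50
  d11 = d3 - d8/3 + d6/2 = 77/30
Walk from origin (0, 0):
  seg 1: right by d1 = 9/2 → (9/2, 0)
  seg 2: down by d1 = 9/2 → (9/2, -9/2)
  seg 3: up by d7 = 3/5 → (9/2, -39/10)
  seg 4: up by d10 = 3/50 → (9/2, -96/25)
  seg 5: right by d11 = 77/30 → (106/15, -96/25)
  seg 6: down by d10 = 3/50 → (106/15, -39/10)
  seg 7: right by d7 = 3/5 → (23/3, -39/10)
  seg 8: left by d8 = 419/80 → (583/240, -39/10)
  seg 9: down by d5 = 3/10 → (583/240, -21/5)

d4 = 483/80
d5 = 3/10
d6 = 9/8
d7 = 3/5
d8 = 419/80
d9 = 801/40
d10 = 3/50
d11 = 77/30
endpoint = (583/240, -21/5)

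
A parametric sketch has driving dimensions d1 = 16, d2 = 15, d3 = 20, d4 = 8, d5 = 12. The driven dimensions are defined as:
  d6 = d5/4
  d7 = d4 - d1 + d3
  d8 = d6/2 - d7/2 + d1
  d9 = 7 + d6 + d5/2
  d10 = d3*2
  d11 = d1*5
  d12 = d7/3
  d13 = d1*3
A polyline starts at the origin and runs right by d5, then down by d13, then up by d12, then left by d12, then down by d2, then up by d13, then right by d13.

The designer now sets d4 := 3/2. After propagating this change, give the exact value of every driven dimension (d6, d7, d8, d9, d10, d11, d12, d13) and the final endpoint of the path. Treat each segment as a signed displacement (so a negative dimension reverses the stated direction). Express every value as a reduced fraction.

Apply edit: d4 := 3/2
  d6 = d5/4 = 3
  d7 = d4 - d1 + d3 = 11/2
  d8 = d6/2 - d7/2 + d1 = 59/4
  d9 = 7 + d6 + d5/2 = 16
  d10 = d3*2 = 40
  d11 = d1*5 = 80
  d12 = d7/3 = 11/6
  d13 = d1*3 = 48
Walk from origin (0, 0):
  seg 1: right by d5 = 12 → (12, 0)
  seg 2: down by d13 = 48 → (12, -48)
  seg 3: up by d12 = 11/6 → (12, -277/6)
  seg 4: left by d12 = 11/6 → (61/6, -277/6)
  seg 5: down by d2 = 15 → (61/6, -367/6)
  seg 6: up by d13 = 48 → (61/6, -79/6)
  seg 7: right by d13 = 48 → (349/6, -79/6)

d6 = 3
d7 = 11/2
d8 = 59/4
d9 = 16
d10 = 40
d11 = 80
d12 = 11/6
d13 = 48
endpoint = (349/6, -79/6)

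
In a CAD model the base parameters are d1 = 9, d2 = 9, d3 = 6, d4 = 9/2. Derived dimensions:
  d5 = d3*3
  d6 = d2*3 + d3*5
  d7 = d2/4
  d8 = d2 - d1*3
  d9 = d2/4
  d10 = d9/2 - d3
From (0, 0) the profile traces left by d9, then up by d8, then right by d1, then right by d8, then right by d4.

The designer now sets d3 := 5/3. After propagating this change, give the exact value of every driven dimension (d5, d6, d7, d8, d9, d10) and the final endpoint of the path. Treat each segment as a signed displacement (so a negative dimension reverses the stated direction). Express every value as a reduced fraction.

Apply edit: d3 := 5/3
  d5 = d3*3 = 5
  d6 = d2*3 + d3*5 = 106/3
  d7 = d2/4 = 9/4
  d8 = d2 - d1*3 = -18
  d9 = d2/4 = 9/4
  d10 = d9/2 - d3 = -13/24
Walk from origin (0, 0):
  seg 1: left by d9 = 9/4 → (-9/4, 0)
  seg 2: up by d8 = -18 → (-9/4, -18)
  seg 3: right by d1 = 9 → (27/4, -18)
  seg 4: right by d8 = -18 → (-45/4, -18)
  seg 5: right by d4 = 9/2 → (-27/4, -18)

d5 = 5
d6 = 106/3
d7 = 9/4
d8 = -18
d9 = 9/4
d10 = -13/24
endpoint = (-27/4, -18)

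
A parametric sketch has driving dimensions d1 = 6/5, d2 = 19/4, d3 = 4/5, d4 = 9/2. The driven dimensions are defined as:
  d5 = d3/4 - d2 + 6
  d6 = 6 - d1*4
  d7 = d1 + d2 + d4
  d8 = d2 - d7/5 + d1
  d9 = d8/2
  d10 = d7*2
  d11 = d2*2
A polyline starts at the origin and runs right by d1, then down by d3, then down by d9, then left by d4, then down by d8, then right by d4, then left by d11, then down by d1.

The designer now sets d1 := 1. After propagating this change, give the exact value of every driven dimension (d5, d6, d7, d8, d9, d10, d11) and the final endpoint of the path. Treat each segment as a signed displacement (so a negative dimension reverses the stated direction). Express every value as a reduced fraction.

Apply edit: d1 := 1
  d5 = d3/4 - d2 + 6 = 29/20
  d6 = 6 - d1*4 = 2
  d7 = d1 + d2 + d4 = 41/4
  d8 = d2 - d7/5 + d1 = 37/10
  d9 = d8/2 = 37/20
  d10 = d7*2 = 41/2
  d11 = d2*2 = 19/2
Walk from origin (0, 0):
  seg 1: right by d1 = 1 → (1, 0)
  seg 2: down by d3 = 4/5 → (1, -4/5)
  seg 3: down by d9 = 37/20 → (1, -53/20)
  seg 4: left by d4 = 9/2 → (-7/2, -53/20)
  seg 5: down by d8 = 37/10 → (-7/2, -127/20)
  seg 6: right by d4 = 9/2 → (1, -127/20)
  seg 7: left by d11 = 19/2 → (-17/2, -127/20)
  seg 8: down by d1 = 1 → (-17/2, -147/20)

d5 = 29/20
d6 = 2
d7 = 41/4
d8 = 37/10
d9 = 37/20
d10 = 41/2
d11 = 19/2
endpoint = (-17/2, -147/20)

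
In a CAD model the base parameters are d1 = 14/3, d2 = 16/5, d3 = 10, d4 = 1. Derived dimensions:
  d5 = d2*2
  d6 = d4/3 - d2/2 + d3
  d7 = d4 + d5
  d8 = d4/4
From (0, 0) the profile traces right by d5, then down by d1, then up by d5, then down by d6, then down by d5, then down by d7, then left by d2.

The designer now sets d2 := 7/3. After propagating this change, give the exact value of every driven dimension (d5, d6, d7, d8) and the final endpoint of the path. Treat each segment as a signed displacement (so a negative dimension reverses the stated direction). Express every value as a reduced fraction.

d5 = 14/3
d6 = 55/6
d7 = 17/3
d8 = 1/4
endpoint = (7/3, -39/2)

Apply edit: d2 := 7/3
  d5 = d2*2 = 14/3
  d6 = d4/3 - d2/2 + d3 = 55/6
  d7 = d4 + d5 = 17/3
  d8 = d4/4 = 1/4
Walk from origin (0, 0):
  seg 1: right by d5 = 14/3 → (14/3, 0)
  seg 2: down by d1 = 14/3 → (14/3, -14/3)
  seg 3: up by d5 = 14/3 → (14/3, 0)
  seg 4: down by d6 = 55/6 → (14/3, -55/6)
  seg 5: down by d5 = 14/3 → (14/3, -83/6)
  seg 6: down by d7 = 17/3 → (14/3, -39/2)
  seg 7: left by d2 = 7/3 → (7/3, -39/2)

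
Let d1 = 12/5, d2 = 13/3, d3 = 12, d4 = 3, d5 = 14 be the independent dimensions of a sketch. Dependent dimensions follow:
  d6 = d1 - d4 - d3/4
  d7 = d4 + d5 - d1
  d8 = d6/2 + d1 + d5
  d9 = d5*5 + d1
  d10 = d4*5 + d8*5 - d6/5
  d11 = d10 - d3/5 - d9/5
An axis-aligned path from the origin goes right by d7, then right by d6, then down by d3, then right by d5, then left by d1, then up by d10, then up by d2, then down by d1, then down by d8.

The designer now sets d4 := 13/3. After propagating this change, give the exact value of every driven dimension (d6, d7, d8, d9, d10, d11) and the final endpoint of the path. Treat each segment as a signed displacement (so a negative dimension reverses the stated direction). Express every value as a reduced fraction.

d6 = -74/15
d7 = 239/15
d8 = 209/15
d9 = 362/5
d10 = 2308/25
d11 = 1886/25
endpoint = (113/5, 1708/25)

Apply edit: d4 := 13/3
  d6 = d1 - d4 - d3/4 = -74/15
  d7 = d4 + d5 - d1 = 239/15
  d8 = d6/2 + d1 + d5 = 209/15
  d9 = d5*5 + d1 = 362/5
  d10 = d4*5 + d8*5 - d6/5 = 2308/25
  d11 = d10 - d3/5 - d9/5 = 1886/25
Walk from origin (0, 0):
  seg 1: right by d7 = 239/15 → (239/15, 0)
  seg 2: right by d6 = -74/15 → (11, 0)
  seg 3: down by d3 = 12 → (11, -12)
  seg 4: right by d5 = 14 → (25, -12)
  seg 5: left by d1 = 12/5 → (113/5, -12)
  seg 6: up by d10 = 2308/25 → (113/5, 2008/25)
  seg 7: up by d2 = 13/3 → (113/5, 6349/75)
  seg 8: down by d1 = 12/5 → (113/5, 6169/75)
  seg 9: down by d8 = 209/15 → (113/5, 1708/25)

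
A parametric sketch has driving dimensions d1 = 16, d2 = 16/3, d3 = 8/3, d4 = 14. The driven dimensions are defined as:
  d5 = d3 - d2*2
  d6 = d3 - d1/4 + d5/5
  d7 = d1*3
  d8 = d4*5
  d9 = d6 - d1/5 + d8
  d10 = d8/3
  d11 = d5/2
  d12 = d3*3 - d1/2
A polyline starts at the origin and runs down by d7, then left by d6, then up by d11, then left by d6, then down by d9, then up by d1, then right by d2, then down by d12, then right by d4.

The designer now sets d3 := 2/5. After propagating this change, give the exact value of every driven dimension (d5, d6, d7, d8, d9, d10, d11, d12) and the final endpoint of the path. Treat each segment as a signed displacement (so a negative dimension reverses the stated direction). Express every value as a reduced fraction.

d5 = -154/15
d6 = -424/75
d7 = 48
d8 = 70
d9 = 4586/75
d10 = 70/3
d11 = -77/15
d12 = -34/5
endpoint = (766/25, -2287/25)

Apply edit: d3 := 2/5
  d5 = d3 - d2*2 = -154/15
  d6 = d3 - d1/4 + d5/5 = -424/75
  d7 = d1*3 = 48
  d8 = d4*5 = 70
  d9 = d6 - d1/5 + d8 = 4586/75
  d10 = d8/3 = 70/3
  d11 = d5/2 = -77/15
  d12 = d3*3 - d1/2 = -34/5
Walk from origin (0, 0):
  seg 1: down by d7 = 48 → (0, -48)
  seg 2: left by d6 = -424/75 → (424/75, -48)
  seg 3: up by d11 = -77/15 → (424/75, -797/15)
  seg 4: left by d6 = -424/75 → (848/75, -797/15)
  seg 5: down by d9 = 4586/75 → (848/75, -2857/25)
  seg 6: up by d1 = 16 → (848/75, -2457/25)
  seg 7: right by d2 = 16/3 → (416/25, -2457/25)
  seg 8: down by d12 = -34/5 → (416/25, -2287/25)
  seg 9: right by d4 = 14 → (766/25, -2287/25)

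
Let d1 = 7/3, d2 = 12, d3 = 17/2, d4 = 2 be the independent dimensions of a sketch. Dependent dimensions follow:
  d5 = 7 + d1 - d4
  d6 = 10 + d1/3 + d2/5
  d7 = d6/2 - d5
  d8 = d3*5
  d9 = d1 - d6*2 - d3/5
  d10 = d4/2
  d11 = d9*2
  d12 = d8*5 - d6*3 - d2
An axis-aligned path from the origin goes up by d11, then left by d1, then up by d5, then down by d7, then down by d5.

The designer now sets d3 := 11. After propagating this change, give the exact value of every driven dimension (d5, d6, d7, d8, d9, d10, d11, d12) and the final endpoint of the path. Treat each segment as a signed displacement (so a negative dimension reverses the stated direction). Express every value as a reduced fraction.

Apply edit: d3 := 11
  d5 = 7 + d1 - d4 = 22/3
  d6 = 10 + d1/3 + d2/5 = 593/45
  d7 = d6/2 - d5 = -67/90
  d8 = d3*5 = 55
  d9 = d1 - d6*2 - d3/5 = -236/9
  d10 = d4/2 = 1
  d11 = d9*2 = -472/9
  d12 = d8*5 - d6*3 - d2 = 3352/15
Walk from origin (0, 0):
  seg 1: up by d11 = -472/9 → (0, -472/9)
  seg 2: left by d1 = 7/3 → (-7/3, -472/9)
  seg 3: up by d5 = 22/3 → (-7/3, -406/9)
  seg 4: down by d7 = -67/90 → (-7/3, -1331/30)
  seg 5: down by d5 = 22/3 → (-7/3, -517/10)

d5 = 22/3
d6 = 593/45
d7 = -67/90
d8 = 55
d9 = -236/9
d10 = 1
d11 = -472/9
d12 = 3352/15
endpoint = (-7/3, -517/10)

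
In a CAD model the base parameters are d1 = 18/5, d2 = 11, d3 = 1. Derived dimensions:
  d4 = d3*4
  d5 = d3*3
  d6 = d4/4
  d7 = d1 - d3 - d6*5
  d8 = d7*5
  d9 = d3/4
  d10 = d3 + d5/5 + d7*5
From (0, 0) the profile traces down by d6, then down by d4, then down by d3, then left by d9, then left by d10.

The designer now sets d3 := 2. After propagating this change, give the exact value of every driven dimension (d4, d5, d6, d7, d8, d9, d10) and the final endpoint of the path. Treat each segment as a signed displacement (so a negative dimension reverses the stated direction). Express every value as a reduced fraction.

Apply edit: d3 := 2
  d4 = d3*4 = 8
  d5 = d3*3 = 6
  d6 = d4/4 = 2
  d7 = d1 - d3 - d6*5 = -42/5
  d8 = d7*5 = -42
  d9 = d3/4 = 1/2
  d10 = d3 + d5/5 + d7*5 = -194/5
Walk from origin (0, 0):
  seg 1: down by d6 = 2 → (0, -2)
  seg 2: down by d4 = 8 → (0, -10)
  seg 3: down by d3 = 2 → (0, -12)
  seg 4: left by d9 = 1/2 → (-1/2, -12)
  seg 5: left by d10 = -194/5 → (383/10, -12)

d4 = 8
d5 = 6
d6 = 2
d7 = -42/5
d8 = -42
d9 = 1/2
d10 = -194/5
endpoint = (383/10, -12)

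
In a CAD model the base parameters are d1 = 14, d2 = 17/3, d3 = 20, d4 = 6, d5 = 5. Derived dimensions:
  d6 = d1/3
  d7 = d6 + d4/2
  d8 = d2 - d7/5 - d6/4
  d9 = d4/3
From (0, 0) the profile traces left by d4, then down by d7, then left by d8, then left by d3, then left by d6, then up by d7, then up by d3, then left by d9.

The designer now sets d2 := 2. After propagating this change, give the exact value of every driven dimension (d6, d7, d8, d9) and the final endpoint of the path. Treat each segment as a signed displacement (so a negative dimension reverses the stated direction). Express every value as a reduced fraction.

Apply edit: d2 := 2
  d6 = d1/3 = 14/3
  d7 = d6 + d4/2 = 23/3
  d8 = d2 - d7/5 - d6/4 = -7/10
  d9 = d4/3 = 2
Walk from origin (0, 0):
  seg 1: left by d4 = 6 → (-6, 0)
  seg 2: down by d7 = 23/3 → (-6, -23/3)
  seg 3: left by d8 = -7/10 → (-53/10, -23/3)
  seg 4: left by d3 = 20 → (-253/10, -23/3)
  seg 5: left by d6 = 14/3 → (-899/30, -23/3)
  seg 6: up by d7 = 23/3 → (-899/30, 0)
  seg 7: up by d3 = 20 → (-899/30, 20)
  seg 8: left by d9 = 2 → (-959/30, 20)

d6 = 14/3
d7 = 23/3
d8 = -7/10
d9 = 2
endpoint = (-959/30, 20)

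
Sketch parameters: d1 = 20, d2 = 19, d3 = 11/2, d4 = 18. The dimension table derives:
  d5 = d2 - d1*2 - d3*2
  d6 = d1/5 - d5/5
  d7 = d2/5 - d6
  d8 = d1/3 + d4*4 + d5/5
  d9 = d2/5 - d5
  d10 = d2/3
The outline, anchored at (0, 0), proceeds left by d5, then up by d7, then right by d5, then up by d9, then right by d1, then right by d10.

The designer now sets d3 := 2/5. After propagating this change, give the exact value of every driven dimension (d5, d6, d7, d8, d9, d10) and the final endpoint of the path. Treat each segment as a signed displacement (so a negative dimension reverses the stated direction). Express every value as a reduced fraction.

d5 = -109/5
d6 = 209/25
d7 = -114/25
d8 = 5573/75
d9 = 128/5
d10 = 19/3
endpoint = (79/3, 526/25)

Apply edit: d3 := 2/5
  d5 = d2 - d1*2 - d3*2 = -109/5
  d6 = d1/5 - d5/5 = 209/25
  d7 = d2/5 - d6 = -114/25
  d8 = d1/3 + d4*4 + d5/5 = 5573/75
  d9 = d2/5 - d5 = 128/5
  d10 = d2/3 = 19/3
Walk from origin (0, 0):
  seg 1: left by d5 = -109/5 → (109/5, 0)
  seg 2: up by d7 = -114/25 → (109/5, -114/25)
  seg 3: right by d5 = -109/5 → (0, -114/25)
  seg 4: up by d9 = 128/5 → (0, 526/25)
  seg 5: right by d1 = 20 → (20, 526/25)
  seg 6: right by d10 = 19/3 → (79/3, 526/25)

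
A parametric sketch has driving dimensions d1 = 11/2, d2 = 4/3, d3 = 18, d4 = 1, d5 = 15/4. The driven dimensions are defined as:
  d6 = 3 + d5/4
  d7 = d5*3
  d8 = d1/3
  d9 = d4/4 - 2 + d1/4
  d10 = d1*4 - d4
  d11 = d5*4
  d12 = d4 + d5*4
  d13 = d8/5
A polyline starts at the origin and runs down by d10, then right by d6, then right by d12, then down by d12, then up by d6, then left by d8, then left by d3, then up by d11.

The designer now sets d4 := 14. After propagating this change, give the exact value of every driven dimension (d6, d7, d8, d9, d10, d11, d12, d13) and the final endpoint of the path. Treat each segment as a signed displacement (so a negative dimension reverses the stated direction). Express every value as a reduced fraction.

Apply edit: d4 := 14
  d6 = 3 + d5/4 = 63/16
  d7 = d5*3 = 45/4
  d8 = d1/3 = 11/6
  d9 = d4/4 - 2 + d1/4 = 23/8
  d10 = d1*4 - d4 = 8
  d11 = d5*4 = 15
  d12 = d4 + d5*4 = 29
  d13 = d8/5 = 11/30
Walk from origin (0, 0):
  seg 1: down by d10 = 8 → (0, -8)
  seg 2: right by d6 = 63/16 → (63/16, -8)
  seg 3: right by d12 = 29 → (527/16, -8)
  seg 4: down by d12 = 29 → (527/16, -37)
  seg 5: up by d6 = 63/16 → (527/16, -529/16)
  seg 6: left by d8 = 11/6 → (1493/48, -529/16)
  seg 7: left by d3 = 18 → (629/48, -529/16)
  seg 8: up by d11 = 15 → (629/48, -289/16)

d6 = 63/16
d7 = 45/4
d8 = 11/6
d9 = 23/8
d10 = 8
d11 = 15
d12 = 29
d13 = 11/30
endpoint = (629/48, -289/16)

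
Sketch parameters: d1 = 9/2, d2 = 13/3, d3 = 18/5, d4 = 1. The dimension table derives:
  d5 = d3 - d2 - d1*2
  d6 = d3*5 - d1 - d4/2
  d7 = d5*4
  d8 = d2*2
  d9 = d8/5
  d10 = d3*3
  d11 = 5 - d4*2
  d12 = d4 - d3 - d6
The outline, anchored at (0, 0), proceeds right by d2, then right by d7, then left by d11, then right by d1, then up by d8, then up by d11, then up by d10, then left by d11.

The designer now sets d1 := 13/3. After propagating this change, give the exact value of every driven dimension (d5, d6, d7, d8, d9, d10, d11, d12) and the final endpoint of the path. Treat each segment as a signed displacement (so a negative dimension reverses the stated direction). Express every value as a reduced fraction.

Apply edit: d1 := 13/3
  d5 = d3 - d2 - d1*2 = -47/5
  d6 = d3*5 - d1 - d4/2 = 79/6
  d7 = d5*4 = -188/5
  d8 = d2*2 = 26/3
  d9 = d8/5 = 26/15
  d10 = d3*3 = 54/5
  d11 = 5 - d4*2 = 3
  d12 = d4 - d3 - d6 = -473/30
Walk from origin (0, 0):
  seg 1: right by d2 = 13/3 → (13/3, 0)
  seg 2: right by d7 = -188/5 → (-499/15, 0)
  seg 3: left by d11 = 3 → (-544/15, 0)
  seg 4: right by d1 = 13/3 → (-479/15, 0)
  seg 5: up by d8 = 26/3 → (-479/15, 26/3)
  seg 6: up by d11 = 3 → (-479/15, 35/3)
  seg 7: up by d10 = 54/5 → (-479/15, 337/15)
  seg 8: left by d11 = 3 → (-524/15, 337/15)

d5 = -47/5
d6 = 79/6
d7 = -188/5
d8 = 26/3
d9 = 26/15
d10 = 54/5
d11 = 3
d12 = -473/30
endpoint = (-524/15, 337/15)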